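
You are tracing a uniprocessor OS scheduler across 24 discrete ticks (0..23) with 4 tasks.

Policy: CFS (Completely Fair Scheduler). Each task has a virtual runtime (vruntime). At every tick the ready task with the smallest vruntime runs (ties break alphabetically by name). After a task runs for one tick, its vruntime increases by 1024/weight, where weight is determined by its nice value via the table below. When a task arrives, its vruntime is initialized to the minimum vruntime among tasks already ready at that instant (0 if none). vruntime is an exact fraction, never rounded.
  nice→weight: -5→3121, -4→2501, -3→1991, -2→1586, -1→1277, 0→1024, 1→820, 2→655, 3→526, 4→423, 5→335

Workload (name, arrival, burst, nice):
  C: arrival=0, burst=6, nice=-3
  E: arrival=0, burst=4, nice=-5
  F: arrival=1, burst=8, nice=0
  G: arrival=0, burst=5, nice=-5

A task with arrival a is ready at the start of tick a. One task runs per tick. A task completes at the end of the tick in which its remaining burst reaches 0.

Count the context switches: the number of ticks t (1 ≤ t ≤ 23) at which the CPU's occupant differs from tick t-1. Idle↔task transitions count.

context switches = 18

t=0: vr[C=0 E=0 G=0] → run C
t=1: vr[C=1024/1991 E=0 F=0 G=0] → run E
t=2: vr[C=1024/1991 E=1024/3121 F=0 G=0] → run F
t=3: vr[C=1024/1991 E=1024/3121 F=1 G=0] → run G
t=4: vr[C=1024/1991 E=1024/3121 F=1 G=1024/3121] → run E
t=5: vr[C=1024/1991 E=2048/3121 F=1 G=1024/3121] → run G
t=6: vr[C=1024/1991 E=2048/3121 F=1 G=2048/3121] → run C
t=7: vr[C=2048/1991 E=2048/3121 F=1 G=2048/3121] → run E
t=8: vr[C=2048/1991 E=3072/3121 F=1 G=2048/3121] → run G
t=9: vr[C=2048/1991 E=3072/3121 F=1 G=3072/3121] → run E
t=10: vr[C=2048/1991 F=1 G=3072/3121] → run G
t=11: vr[C=2048/1991 F=1 G=4096/3121] → run F
t=12: vr[C=2048/1991 F=2 G=4096/3121] → run C
t=13: vr[C=3072/1991 F=2 G=4096/3121] → run G
t=14: vr[C=3072/1991 F=2] → run C
t=15: vr[C=4096/1991 F=2] → run F
t=16: vr[C=4096/1991 F=3] → run C
t=17: vr[C=5120/1991 F=3] → run C
t=18: vr[F=3] → run F
t=19: vr[F=4] → run F
t=20: vr[F=5] → run F
t=21: vr[F=6] → run F
t=22: vr[F=7] → run F
t=23: (idle)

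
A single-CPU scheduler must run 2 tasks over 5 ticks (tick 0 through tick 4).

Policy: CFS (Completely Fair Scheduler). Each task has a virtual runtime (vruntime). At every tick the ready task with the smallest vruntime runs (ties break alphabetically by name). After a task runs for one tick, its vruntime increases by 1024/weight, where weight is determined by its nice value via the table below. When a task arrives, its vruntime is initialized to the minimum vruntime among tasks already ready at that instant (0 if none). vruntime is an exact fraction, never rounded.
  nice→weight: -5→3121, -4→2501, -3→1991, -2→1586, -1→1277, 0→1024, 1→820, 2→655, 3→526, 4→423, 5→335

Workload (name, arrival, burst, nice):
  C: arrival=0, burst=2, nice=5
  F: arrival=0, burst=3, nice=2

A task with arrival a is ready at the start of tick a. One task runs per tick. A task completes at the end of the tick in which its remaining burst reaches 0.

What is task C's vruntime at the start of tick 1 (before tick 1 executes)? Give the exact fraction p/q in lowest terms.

vruntime(C, start of tick 1) = 1024/335

t=0: vr[C=0 F=0] → run C
t=1: vr[C=1024/335 F=0] → run F
t=2: vr[C=1024/335 F=1024/655] → run F
t=3: vr[C=1024/335 F=2048/655] → run C
t=4: vr[F=2048/655] → run F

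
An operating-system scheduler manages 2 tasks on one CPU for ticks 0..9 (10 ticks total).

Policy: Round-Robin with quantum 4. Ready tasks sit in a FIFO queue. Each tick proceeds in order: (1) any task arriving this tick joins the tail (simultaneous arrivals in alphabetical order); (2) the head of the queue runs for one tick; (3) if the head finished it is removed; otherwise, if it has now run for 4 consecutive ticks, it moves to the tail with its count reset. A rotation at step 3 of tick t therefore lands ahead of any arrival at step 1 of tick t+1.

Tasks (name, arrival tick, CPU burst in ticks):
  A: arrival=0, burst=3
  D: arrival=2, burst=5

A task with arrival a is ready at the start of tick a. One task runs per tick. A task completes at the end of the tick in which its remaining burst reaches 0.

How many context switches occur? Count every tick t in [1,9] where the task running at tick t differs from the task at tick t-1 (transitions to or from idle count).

context switches = 2

t=0: queue=[A] q_used=0 → run A
t=1: queue=[A] q_used=1 → run A
t=2: queue=[A,D] q_used=2 → run A
t=3: queue=[D] q_used=0 → run D
t=4: queue=[D] q_used=1 → run D
t=5: queue=[D] q_used=2 → run D
t=6: queue=[D] q_used=3 → run D
t=7: queue=[D] q_used=0 → run D
t=8: (idle)
t=9: (idle)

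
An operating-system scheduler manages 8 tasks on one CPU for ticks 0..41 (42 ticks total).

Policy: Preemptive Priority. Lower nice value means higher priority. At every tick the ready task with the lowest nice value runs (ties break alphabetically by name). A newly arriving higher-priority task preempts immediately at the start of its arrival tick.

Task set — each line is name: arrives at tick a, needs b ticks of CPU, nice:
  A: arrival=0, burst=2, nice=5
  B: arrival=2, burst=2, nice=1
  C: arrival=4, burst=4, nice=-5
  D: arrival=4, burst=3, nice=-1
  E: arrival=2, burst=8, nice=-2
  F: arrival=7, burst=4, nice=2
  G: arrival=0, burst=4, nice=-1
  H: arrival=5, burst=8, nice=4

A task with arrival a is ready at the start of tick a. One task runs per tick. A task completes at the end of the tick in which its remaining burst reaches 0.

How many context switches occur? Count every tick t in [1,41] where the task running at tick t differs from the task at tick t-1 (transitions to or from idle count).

t=0: ready={A,G} → run G
t=1: ready={A,G} → run G
t=2: ready={A,B,E,G} → run E
t=3: ready={A,B,E,G} → run E
t=4: ready={A,B,C,D,E,G} → run C
t=5: ready={A,B,C,D,E,G,H} → run C
t=6: ready={A,B,C,D,E,G,H} → run C
t=7: ready={A,B,C,D,E,F,G,H} → run C
t=8: ready={A,B,D,E,F,G,H} → run E
t=9: ready={A,B,D,E,F,G,H} → run E
t=10: ready={A,B,D,E,F,G,H} → run E
t=11: ready={A,B,D,E,F,G,H} → run E
t=12: ready={A,B,D,E,F,G,H} → run E
t=13: ready={A,B,D,E,F,G,H} → run E
t=14: ready={A,B,D,F,G,H} → run D
t=15: ready={A,B,D,F,G,H} → run D
t=16: ready={A,B,D,F,G,H} → run D
t=17: ready={A,B,F,G,H} → run G
t=18: ready={A,B,F,G,H} → run G
t=19: ready={A,B,F,H} → run B
t=20: ready={A,B,F,H} → run B
t=21: ready={A,F,H} → run F
t=22: ready={A,F,H} → run F
t=23: ready={A,F,H} → run F
t=24: ready={A,F,H} → run F
t=25: ready={A,H} → run H
t=26: ready={A,H} → run H
t=27: ready={A,H} → run H
t=28: ready={A,H} → run H
t=29: ready={A,H} → run H
t=30: ready={A,H} → run H
t=31: ready={A,H} → run H
t=32: ready={A,H} → run H
t=33: ready={A} → run A
t=34: ready={A} → run A
t=35: (idle)
t=36: (idle)
t=37: (idle)
t=38: (idle)
t=39: (idle)
t=40: (idle)
t=41: (idle)

context switches = 10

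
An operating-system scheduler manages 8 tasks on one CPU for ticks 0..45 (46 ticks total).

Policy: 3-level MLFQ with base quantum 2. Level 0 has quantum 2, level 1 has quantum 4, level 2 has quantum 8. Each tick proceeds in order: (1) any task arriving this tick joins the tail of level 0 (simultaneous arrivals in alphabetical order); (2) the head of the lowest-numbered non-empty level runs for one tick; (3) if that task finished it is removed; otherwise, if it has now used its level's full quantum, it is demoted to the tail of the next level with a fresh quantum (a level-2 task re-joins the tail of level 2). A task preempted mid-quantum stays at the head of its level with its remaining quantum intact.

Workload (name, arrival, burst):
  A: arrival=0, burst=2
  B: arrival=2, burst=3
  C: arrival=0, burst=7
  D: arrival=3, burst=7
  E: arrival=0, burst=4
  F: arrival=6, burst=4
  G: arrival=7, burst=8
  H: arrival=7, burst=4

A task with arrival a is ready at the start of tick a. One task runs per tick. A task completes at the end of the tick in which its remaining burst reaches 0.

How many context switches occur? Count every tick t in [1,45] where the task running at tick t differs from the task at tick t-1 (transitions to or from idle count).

t=0: L0/L1/L2 = ACE/-/- → run A
t=1: L0/L1/L2 = ACE/-/- → run A
t=2: L0/L1/L2 = CEB/-/- → run C
t=3: L0/L1/L2 = CEBD/-/- → run C
t=4: L0/L1/L2 = EBD/C/- → run E
t=5: L0/L1/L2 = EBD/C/- → run E
t=6: L0/L1/L2 = BDF/CE/- → run B
t=7: L0/L1/L2 = BDFGH/CE/- → run B
t=8: L0/L1/L2 = DFGH/CEB/- → run D
t=9: L0/L1/L2 = DFGH/CEB/- → run D
t=10: L0/L1/L2 = FGH/CEBD/- → run F
t=11: L0/L1/L2 = FGH/CEBD/- → run F
t=12: L0/L1/L2 = GH/CEBDF/- → run G
t=13: L0/L1/L2 = GH/CEBDF/- → run G
t=14: L0/L1/L2 = H/CEBDFG/- → run H
t=15: L0/L1/L2 = H/CEBDFG/- → run H
t=16: L0/L1/L2 = -/CEBDFGH/- → run C
t=17: L0/L1/L2 = -/CEBDFGH/- → run C
t=18: L0/L1/L2 = -/CEBDFGH/- → run C
t=19: L0/L1/L2 = -/CEBDFGH/- → run C
t=20: L0/L1/L2 = -/EBDFGH/C → run E
t=21: L0/L1/L2 = -/EBDFGH/C → run E
t=22: L0/L1/L2 = -/BDFGH/C → run B
t=23: L0/L1/L2 = -/DFGH/C → run D
t=24: L0/L1/L2 = -/DFGH/C → run D
t=25: L0/L1/L2 = -/DFGH/C → run D
t=26: L0/L1/L2 = -/DFGH/C → run D
t=27: L0/L1/L2 = -/FGH/CD → run F
t=28: L0/L1/L2 = -/FGH/CD → run F
t=29: L0/L1/L2 = -/GH/CD → run G
t=30: L0/L1/L2 = -/GH/CD → run G
t=31: L0/L1/L2 = -/GH/CD → run G
t=32: L0/L1/L2 = -/GH/CD → run G
t=33: L0/L1/L2 = -/H/CDG → run H
t=34: L0/L1/L2 = -/H/CDG → run H
t=35: L0/L1/L2 = -/-/CDG → run C
t=36: L0/L1/L2 = -/-/DG → run D
t=37: L0/L1/L2 = -/-/G → run G
t=38: L0/L1/L2 = -/-/G → run G
t=39: (idle)
t=40: (idle)
t=41: (idle)
t=42: (idle)
t=43: (idle)
t=44: (idle)
t=45: (idle)

context switches = 18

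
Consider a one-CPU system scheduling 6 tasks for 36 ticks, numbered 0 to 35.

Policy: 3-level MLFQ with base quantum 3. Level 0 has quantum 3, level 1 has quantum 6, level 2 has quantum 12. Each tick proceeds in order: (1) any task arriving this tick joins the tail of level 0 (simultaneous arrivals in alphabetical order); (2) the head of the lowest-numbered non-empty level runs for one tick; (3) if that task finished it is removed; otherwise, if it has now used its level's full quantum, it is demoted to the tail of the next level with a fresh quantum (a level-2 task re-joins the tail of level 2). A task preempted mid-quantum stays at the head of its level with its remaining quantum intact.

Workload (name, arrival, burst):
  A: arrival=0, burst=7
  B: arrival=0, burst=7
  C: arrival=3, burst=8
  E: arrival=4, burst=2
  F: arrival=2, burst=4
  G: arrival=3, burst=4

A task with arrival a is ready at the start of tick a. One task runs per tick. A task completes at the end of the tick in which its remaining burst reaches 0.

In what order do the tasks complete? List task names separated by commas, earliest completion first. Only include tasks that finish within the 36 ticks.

t=0: L0/L1/L2 = AB/-/- → run A
t=1: L0/L1/L2 = AB/-/- → run A
t=2: L0/L1/L2 = ABF/-/- → run A
t=3: L0/L1/L2 = BFCG/A/- → run B
t=4: L0/L1/L2 = BFCGE/A/- → run B
t=5: L0/L1/L2 = BFCGE/A/- → run B
t=6: L0/L1/L2 = FCGE/AB/- → run F
t=7: L0/L1/L2 = FCGE/AB/- → run F
t=8: L0/L1/L2 = FCGE/AB/- → run F
t=9: L0/L1/L2 = CGE/ABF/- → run C
t=10: L0/L1/L2 = CGE/ABF/- → run C
t=11: L0/L1/L2 = CGE/ABF/- → run C
t=12: L0/L1/L2 = GE/ABFC/- → run G
t=13: L0/L1/L2 = GE/ABFC/- → run G
t=14: L0/L1/L2 = GE/ABFC/- → run G
t=15: L0/L1/L2 = E/ABFCG/- → run E
t=16: L0/L1/L2 = E/ABFCG/- → run E
t=17: L0/L1/L2 = -/ABFCG/- → run A
t=18: L0/L1/L2 = -/ABFCG/- → run A
t=19: L0/L1/L2 = -/ABFCG/- → run A
t=20: L0/L1/L2 = -/ABFCG/- → run A
t=21: L0/L1/L2 = -/BFCG/- → run B
t=22: L0/L1/L2 = -/BFCG/- → run B
t=23: L0/L1/L2 = -/BFCG/- → run B
t=24: L0/L1/L2 = -/BFCG/- → run B
t=25: L0/L1/L2 = -/FCG/- → run F
t=26: L0/L1/L2 = -/CG/- → run C
t=27: L0/L1/L2 = -/CG/- → run C
t=28: L0/L1/L2 = -/CG/- → run C
t=29: L0/L1/L2 = -/CG/- → run C
t=30: L0/L1/L2 = -/CG/- → run C
t=31: L0/L1/L2 = -/G/- → run G
t=32: (idle)
t=33: (idle)
t=34: (idle)
t=35: (idle)

completion order = E, A, B, F, C, G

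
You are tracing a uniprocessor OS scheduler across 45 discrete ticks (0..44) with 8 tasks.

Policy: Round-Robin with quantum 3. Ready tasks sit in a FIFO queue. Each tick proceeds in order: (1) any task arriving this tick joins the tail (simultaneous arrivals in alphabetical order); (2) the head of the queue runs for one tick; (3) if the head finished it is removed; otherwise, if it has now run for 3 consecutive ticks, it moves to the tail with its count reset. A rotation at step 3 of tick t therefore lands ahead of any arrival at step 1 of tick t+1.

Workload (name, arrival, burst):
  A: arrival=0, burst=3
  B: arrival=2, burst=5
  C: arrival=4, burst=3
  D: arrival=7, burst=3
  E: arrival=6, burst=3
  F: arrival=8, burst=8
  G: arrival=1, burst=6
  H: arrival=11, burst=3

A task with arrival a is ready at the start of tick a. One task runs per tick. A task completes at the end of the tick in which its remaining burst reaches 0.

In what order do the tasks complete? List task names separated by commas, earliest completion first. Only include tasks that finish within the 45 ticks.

t=0: queue=[A] q_used=0 → run A
t=1: queue=[A,G] q_used=1 → run A
t=2: queue=[A,G,B] q_used=2 → run A
t=3: queue=[G,B] q_used=0 → run G
t=4: queue=[G,B,C] q_used=1 → run G
t=5: queue=[G,B,C] q_used=2 → run G
t=6: queue=[B,C,G,E] q_used=0 → run B
t=7: queue=[B,C,G,E,D] q_used=1 → run B
t=8: queue=[B,C,G,E,D,F] q_used=2 → run B
t=9: queue=[C,G,E,D,F,B] q_used=0 → run C
t=10: queue=[C,G,E,D,F,B] q_used=1 → run C
t=11: queue=[C,G,E,D,F,B,H] q_used=2 → run C
t=12: queue=[G,E,D,F,B,H] q_used=0 → run G
t=13: queue=[G,E,D,F,B,H] q_used=1 → run G
t=14: queue=[G,E,D,F,B,H] q_used=2 → run G
t=15: queue=[E,D,F,B,H] q_used=0 → run E
t=16: queue=[E,D,F,B,H] q_used=1 → run E
t=17: queue=[E,D,F,B,H] q_used=2 → run E
t=18: queue=[D,F,B,H] q_used=0 → run D
t=19: queue=[D,F,B,H] q_used=1 → run D
t=20: queue=[D,F,B,H] q_used=2 → run D
t=21: queue=[F,B,H] q_used=0 → run F
t=22: queue=[F,B,H] q_used=1 → run F
t=23: queue=[F,B,H] q_used=2 → run F
t=24: queue=[B,H,F] q_used=0 → run B
t=25: queue=[B,H,F] q_used=1 → run B
t=26: queue=[H,F] q_used=0 → run H
t=27: queue=[H,F] q_used=1 → run H
t=28: queue=[H,F] q_used=2 → run H
t=29: queue=[F] q_used=0 → run F
t=30: queue=[F] q_used=1 → run F
t=31: queue=[F] q_used=2 → run F
t=32: queue=[F] q_used=0 → run F
t=33: queue=[F] q_used=1 → run F
t=34: (idle)
t=35: (idle)
t=36: (idle)
t=37: (idle)
t=38: (idle)
t=39: (idle)
t=40: (idle)
t=41: (idle)
t=42: (idle)
t=43: (idle)
t=44: (idle)

completion order = A, C, G, E, D, B, H, F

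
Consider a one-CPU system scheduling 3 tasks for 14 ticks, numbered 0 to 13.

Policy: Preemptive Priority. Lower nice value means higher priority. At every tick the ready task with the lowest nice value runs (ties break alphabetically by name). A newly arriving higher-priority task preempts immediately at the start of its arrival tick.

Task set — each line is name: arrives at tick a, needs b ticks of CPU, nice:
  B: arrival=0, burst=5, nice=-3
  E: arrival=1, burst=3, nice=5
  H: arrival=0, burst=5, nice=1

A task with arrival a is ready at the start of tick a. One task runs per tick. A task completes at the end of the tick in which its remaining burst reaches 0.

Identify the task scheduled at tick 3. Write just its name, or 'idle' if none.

running at tick 3 = B

t=0: ready={B,H} → run B
t=1: ready={B,E,H} → run B
t=2: ready={B,E,H} → run B
t=3: ready={B,E,H} → run B
t=4: ready={B,E,H} → run B
t=5: ready={E,H} → run H
t=6: ready={E,H} → run H
t=7: ready={E,H} → run H
t=8: ready={E,H} → run H
t=9: ready={E,H} → run H
t=10: ready={E} → run E
t=11: ready={E} → run E
t=12: ready={E} → run E
t=13: (idle)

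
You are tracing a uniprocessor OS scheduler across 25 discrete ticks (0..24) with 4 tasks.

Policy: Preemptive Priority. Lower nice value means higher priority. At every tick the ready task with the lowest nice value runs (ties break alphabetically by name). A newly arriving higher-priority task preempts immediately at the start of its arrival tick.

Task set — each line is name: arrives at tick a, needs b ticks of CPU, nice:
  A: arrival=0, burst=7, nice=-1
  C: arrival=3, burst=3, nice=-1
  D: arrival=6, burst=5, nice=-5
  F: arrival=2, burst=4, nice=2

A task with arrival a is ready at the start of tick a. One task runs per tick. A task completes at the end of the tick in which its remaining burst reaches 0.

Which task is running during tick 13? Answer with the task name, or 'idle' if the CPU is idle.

running at tick 13 = C

t=0: ready={A} → run A
t=1: ready={A} → run A
t=2: ready={A,F} → run A
t=3: ready={A,C,F} → run A
t=4: ready={A,C,F} → run A
t=5: ready={A,C,F} → run A
t=6: ready={A,C,D,F} → run D
t=7: ready={A,C,D,F} → run D
t=8: ready={A,C,D,F} → run D
t=9: ready={A,C,D,F} → run D
t=10: ready={A,C,D,F} → run D
t=11: ready={A,C,F} → run A
t=12: ready={C,F} → run C
t=13: ready={C,F} → run C
t=14: ready={C,F} → run C
t=15: ready={F} → run F
t=16: ready={F} → run F
t=17: ready={F} → run F
t=18: ready={F} → run F
t=19: (idle)
t=20: (idle)
t=21: (idle)
t=22: (idle)
t=23: (idle)
t=24: (idle)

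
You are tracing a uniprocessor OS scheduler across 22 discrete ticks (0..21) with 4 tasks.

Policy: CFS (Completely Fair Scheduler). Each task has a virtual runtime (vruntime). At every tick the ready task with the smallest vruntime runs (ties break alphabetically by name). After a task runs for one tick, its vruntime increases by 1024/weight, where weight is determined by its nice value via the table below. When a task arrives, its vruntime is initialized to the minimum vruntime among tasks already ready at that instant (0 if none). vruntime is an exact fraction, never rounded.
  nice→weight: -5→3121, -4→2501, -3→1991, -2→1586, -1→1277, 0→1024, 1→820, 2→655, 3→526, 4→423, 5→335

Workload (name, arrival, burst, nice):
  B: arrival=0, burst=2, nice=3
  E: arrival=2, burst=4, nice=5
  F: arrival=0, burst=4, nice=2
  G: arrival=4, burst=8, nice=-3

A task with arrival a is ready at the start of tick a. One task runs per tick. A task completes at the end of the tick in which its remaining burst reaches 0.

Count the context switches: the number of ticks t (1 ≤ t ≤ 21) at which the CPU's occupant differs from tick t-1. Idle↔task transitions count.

context switches = 12

t=0: vr[B=0 F=0] → run B
t=1: vr[B=512/263 F=0] → run F
t=2: vr[B=512/263 E=1024/655 F=1024/655] → run E
t=3: vr[B=512/263 E=202752/43885 F=1024/655] → run F
t=4: vr[B=512/263 E=202752/43885 F=2048/655 G=512/263] → run B
t=5: vr[E=202752/43885 F=2048/655 G=512/263] → run G
t=6: vr[E=202752/43885 F=2048/655 G=1288704/523633] → run G
t=7: vr[E=202752/43885 F=2048/655 G=1558016/523633] → run G
t=8: vr[E=202752/43885 F=2048/655 G=1827328/523633] → run F
t=9: vr[E=202752/43885 F=3072/655 G=1827328/523633] → run G
t=10: vr[E=202752/43885 F=3072/655 G=2096640/523633] → run G
t=11: vr[E=202752/43885 F=3072/655 G=2365952/523633] → run G
t=12: vr[E=202752/43885 F=3072/655 G=2635264/523633] → run E
t=13: vr[E=336896/43885 F=3072/655 G=2635264/523633] → run F
t=14: vr[E=336896/43885 G=2635264/523633] → run G
t=15: vr[E=336896/43885 G=2904576/523633] → run G
t=16: vr[E=336896/43885] → run E
t=17: vr[E=94208/8777] → run E
t=18: (idle)
t=19: (idle)
t=20: (idle)
t=21: (idle)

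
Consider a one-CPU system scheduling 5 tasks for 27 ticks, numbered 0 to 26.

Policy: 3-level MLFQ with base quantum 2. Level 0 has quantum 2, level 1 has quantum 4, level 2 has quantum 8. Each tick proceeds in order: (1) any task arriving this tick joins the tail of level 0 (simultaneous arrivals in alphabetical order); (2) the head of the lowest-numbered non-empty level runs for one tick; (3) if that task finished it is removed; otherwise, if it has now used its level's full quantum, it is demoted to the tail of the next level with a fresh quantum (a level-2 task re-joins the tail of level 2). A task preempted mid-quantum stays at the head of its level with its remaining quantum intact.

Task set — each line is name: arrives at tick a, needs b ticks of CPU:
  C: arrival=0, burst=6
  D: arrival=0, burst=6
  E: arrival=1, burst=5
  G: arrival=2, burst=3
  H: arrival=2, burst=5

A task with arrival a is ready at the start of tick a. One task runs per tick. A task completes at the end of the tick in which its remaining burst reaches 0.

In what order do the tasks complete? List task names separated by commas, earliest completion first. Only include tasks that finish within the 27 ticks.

completion order = C, D, E, G, H

t=0: L0/L1/L2 = CD/-/- → run C
t=1: L0/L1/L2 = CDE/-/- → run C
t=2: L0/L1/L2 = DEGH/C/- → run D
t=3: L0/L1/L2 = DEGH/C/- → run D
t=4: L0/L1/L2 = EGH/CD/- → run E
t=5: L0/L1/L2 = EGH/CD/- → run E
t=6: L0/L1/L2 = GH/CDE/- → run G
t=7: L0/L1/L2 = GH/CDE/- → run G
t=8: L0/L1/L2 = H/CDEG/- → run H
t=9: L0/L1/L2 = H/CDEG/- → run H
t=10: L0/L1/L2 = -/CDEGH/- → run C
t=11: L0/L1/L2 = -/CDEGH/- → run C
t=12: L0/L1/L2 = -/CDEGH/- → run C
t=13: L0/L1/L2 = -/CDEGH/- → run C
t=14: L0/L1/L2 = -/DEGH/- → run D
t=15: L0/L1/L2 = -/DEGH/- → run D
t=16: L0/L1/L2 = -/DEGH/- → run D
t=17: L0/L1/L2 = -/DEGH/- → run D
t=18: L0/L1/L2 = -/EGH/- → run E
t=19: L0/L1/L2 = -/EGH/- → run E
t=20: L0/L1/L2 = -/EGH/- → run E
t=21: L0/L1/L2 = -/GH/- → run G
t=22: L0/L1/L2 = -/H/- → run H
t=23: L0/L1/L2 = -/H/- → run H
t=24: L0/L1/L2 = -/H/- → run H
t=25: (idle)
t=26: (idle)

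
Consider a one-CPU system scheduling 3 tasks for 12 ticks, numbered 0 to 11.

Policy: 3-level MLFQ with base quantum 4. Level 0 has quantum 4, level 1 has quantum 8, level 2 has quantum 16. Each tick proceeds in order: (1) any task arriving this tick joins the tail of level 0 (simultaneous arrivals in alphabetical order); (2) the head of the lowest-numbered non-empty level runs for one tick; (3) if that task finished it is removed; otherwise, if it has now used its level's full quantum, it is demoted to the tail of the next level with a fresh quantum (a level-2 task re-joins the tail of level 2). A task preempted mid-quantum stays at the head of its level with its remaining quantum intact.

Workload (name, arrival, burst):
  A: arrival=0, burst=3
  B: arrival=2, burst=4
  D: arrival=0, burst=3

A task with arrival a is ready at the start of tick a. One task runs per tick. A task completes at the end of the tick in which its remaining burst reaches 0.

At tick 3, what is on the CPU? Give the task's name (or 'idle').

running at tick 3 = D

t=0: L0/L1/L2 = AD/-/- → run A
t=1: L0/L1/L2 = AD/-/- → run A
t=2: L0/L1/L2 = ADB/-/- → run A
t=3: L0/L1/L2 = DB/-/- → run D
t=4: L0/L1/L2 = DB/-/- → run D
t=5: L0/L1/L2 = DB/-/- → run D
t=6: L0/L1/L2 = B/-/- → run B
t=7: L0/L1/L2 = B/-/- → run B
t=8: L0/L1/L2 = B/-/- → run B
t=9: L0/L1/L2 = B/-/- → run B
t=10: (idle)
t=11: (idle)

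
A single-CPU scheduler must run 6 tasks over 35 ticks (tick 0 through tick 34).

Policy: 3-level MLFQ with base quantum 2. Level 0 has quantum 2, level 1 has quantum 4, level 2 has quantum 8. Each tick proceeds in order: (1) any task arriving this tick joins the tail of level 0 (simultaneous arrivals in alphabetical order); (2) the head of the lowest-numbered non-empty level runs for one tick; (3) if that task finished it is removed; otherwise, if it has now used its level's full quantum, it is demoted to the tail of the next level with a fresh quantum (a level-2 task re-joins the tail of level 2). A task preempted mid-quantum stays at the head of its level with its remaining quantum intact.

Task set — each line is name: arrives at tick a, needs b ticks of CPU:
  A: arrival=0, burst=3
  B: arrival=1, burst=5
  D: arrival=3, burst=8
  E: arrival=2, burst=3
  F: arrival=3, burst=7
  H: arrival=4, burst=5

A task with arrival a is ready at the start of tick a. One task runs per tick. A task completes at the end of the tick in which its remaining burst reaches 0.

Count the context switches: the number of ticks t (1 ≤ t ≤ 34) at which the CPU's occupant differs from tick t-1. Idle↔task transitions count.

context switches = 14

t=0: L0/L1/L2 = A/-/- → run A
t=1: L0/L1/L2 = AB/-/- → run A
t=2: L0/L1/L2 = BE/A/- → run B
t=3: L0/L1/L2 = BEDF/A/- → run B
t=4: L0/L1/L2 = EDFH/AB/- → run E
t=5: L0/L1/L2 = EDFH/AB/- → run E
t=6: L0/L1/L2 = DFH/ABE/- → run D
t=7: L0/L1/L2 = DFH/ABE/- → run D
t=8: L0/L1/L2 = FH/ABED/- → run F
t=9: L0/L1/L2 = FH/ABED/- → run F
t=10: L0/L1/L2 = H/ABEDF/- → run H
t=11: L0/L1/L2 = H/ABEDF/- → run H
t=12: L0/L1/L2 = -/ABEDFH/- → run A
t=13: L0/L1/L2 = -/BEDFH/- → run B
t=14: L0/L1/L2 = -/BEDFH/- → run B
t=15: L0/L1/L2 = -/BEDFH/- → run B
t=16: L0/L1/L2 = -/EDFH/- → run E
t=17: L0/L1/L2 = -/DFH/- → run D
t=18: L0/L1/L2 = -/DFH/- → run D
t=19: L0/L1/L2 = -/DFH/- → run D
t=20: L0/L1/L2 = -/DFH/- → run D
t=21: L0/L1/L2 = -/FH/D → run F
t=22: L0/L1/L2 = -/FH/D → run F
t=23: L0/L1/L2 = -/FH/D → run F
t=24: L0/L1/L2 = -/FH/D → run F
t=25: L0/L1/L2 = -/H/DF → run H
t=26: L0/L1/L2 = -/H/DF → run H
t=27: L0/L1/L2 = -/H/DF → run H
t=28: L0/L1/L2 = -/-/DF → run D
t=29: L0/L1/L2 = -/-/DF → run D
t=30: L0/L1/L2 = -/-/F → run F
t=31: (idle)
t=32: (idle)
t=33: (idle)
t=34: (idle)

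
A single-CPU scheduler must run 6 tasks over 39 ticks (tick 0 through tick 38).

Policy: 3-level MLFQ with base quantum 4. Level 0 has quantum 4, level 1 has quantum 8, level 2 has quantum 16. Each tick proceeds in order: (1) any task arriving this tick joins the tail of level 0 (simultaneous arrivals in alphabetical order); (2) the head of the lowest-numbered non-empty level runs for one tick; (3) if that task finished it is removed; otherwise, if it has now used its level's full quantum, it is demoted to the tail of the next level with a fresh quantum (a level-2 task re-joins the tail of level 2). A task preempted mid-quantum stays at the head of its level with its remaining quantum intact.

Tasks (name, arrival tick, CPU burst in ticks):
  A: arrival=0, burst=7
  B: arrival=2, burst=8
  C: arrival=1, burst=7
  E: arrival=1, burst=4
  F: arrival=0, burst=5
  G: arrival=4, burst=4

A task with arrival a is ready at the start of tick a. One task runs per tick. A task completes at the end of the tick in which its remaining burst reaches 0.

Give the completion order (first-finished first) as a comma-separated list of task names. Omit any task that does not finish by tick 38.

t=0: L0/L1/L2 = AF/-/- → run A
t=1: L0/L1/L2 = AFCE/-/- → run A
t=2: L0/L1/L2 = AFCEB/-/- → run A
t=3: L0/L1/L2 = AFCEB/-/- → run A
t=4: L0/L1/L2 = FCEBG/A/- → run F
t=5: L0/L1/L2 = FCEBG/A/- → run F
t=6: L0/L1/L2 = FCEBG/A/- → run F
t=7: L0/L1/L2 = FCEBG/A/- → run F
t=8: L0/L1/L2 = CEBG/AF/- → run C
t=9: L0/L1/L2 = CEBG/AF/- → run C
t=10: L0/L1/L2 = CEBG/AF/- → run C
t=11: L0/L1/L2 = CEBG/AF/- → run C
t=12: L0/L1/L2 = EBG/AFC/- → run E
t=13: L0/L1/L2 = EBG/AFC/- → run E
t=14: L0/L1/L2 = EBG/AFC/- → run E
t=15: L0/L1/L2 = EBG/AFC/- → run E
t=16: L0/L1/L2 = BG/AFC/- → run B
t=17: L0/L1/L2 = BG/AFC/- → run B
t=18: L0/L1/L2 = BG/AFC/- → run B
t=19: L0/L1/L2 = BG/AFC/- → run B
t=20: L0/L1/L2 = G/AFCB/- → run G
t=21: L0/L1/L2 = G/AFCB/- → run G
t=22: L0/L1/L2 = G/AFCB/- → run G
t=23: L0/L1/L2 = G/AFCB/- → run G
t=24: L0/L1/L2 = -/AFCB/- → run A
t=25: L0/L1/L2 = -/AFCB/- → run A
t=26: L0/L1/L2 = -/AFCB/- → run A
t=27: L0/L1/L2 = -/FCB/- → run F
t=28: L0/L1/L2 = -/CB/- → run C
t=29: L0/L1/L2 = -/CB/- → run C
t=30: L0/L1/L2 = -/CB/- → run C
t=31: L0/L1/L2 = -/B/- → run B
t=32: L0/L1/L2 = -/B/- → run B
t=33: L0/L1/L2 = -/B/- → run B
t=34: L0/L1/L2 = -/B/- → run B
t=35: (idle)
t=36: (idle)
t=37: (idle)
t=38: (idle)

completion order = E, G, A, F, C, B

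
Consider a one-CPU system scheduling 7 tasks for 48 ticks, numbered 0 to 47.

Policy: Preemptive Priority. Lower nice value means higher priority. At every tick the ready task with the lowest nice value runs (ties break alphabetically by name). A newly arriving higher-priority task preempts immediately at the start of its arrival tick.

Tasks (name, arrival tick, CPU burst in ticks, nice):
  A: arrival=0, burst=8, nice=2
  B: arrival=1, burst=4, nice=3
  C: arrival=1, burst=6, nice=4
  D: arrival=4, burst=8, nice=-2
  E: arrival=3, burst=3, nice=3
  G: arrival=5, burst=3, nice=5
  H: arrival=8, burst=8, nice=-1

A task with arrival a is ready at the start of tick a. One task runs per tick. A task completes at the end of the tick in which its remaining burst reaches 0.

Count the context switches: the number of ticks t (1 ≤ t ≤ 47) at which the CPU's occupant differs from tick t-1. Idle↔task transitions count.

context switches = 8

t=0: ready={A} → run A
t=1: ready={A,B,C} → run A
t=2: ready={A,B,C} → run A
t=3: ready={A,B,C,E} → run A
t=4: ready={A,B,C,D,E} → run D
t=5: ready={A,B,C,D,E,G} → run D
t=6: ready={A,B,C,D,E,G} → run D
t=7: ready={A,B,C,D,E,G} → run D
t=8: ready={A,B,C,D,E,G,H} → run D
t=9: ready={A,B,C,D,E,G,H} → run D
t=10: ready={A,B,C,D,E,G,H} → run D
t=11: ready={A,B,C,D,E,G,H} → run D
t=12: ready={A,B,C,E,G,H} → run H
t=13: ready={A,B,C,E,G,H} → run H
t=14: ready={A,B,C,E,G,H} → run H
t=15: ready={A,B,C,E,G,H} → run H
t=16: ready={A,B,C,E,G,H} → run H
t=17: ready={A,B,C,E,G,H} → run H
t=18: ready={A,B,C,E,G,H} → run H
t=19: ready={A,B,C,E,G,H} → run H
t=20: ready={A,B,C,E,G} → run A
t=21: ready={A,B,C,E,G} → run A
t=22: ready={A,B,C,E,G} → run A
t=23: ready={A,B,C,E,G} → run A
t=24: ready={B,C,E,G} → run B
t=25: ready={B,C,E,G} → run B
t=26: ready={B,C,E,G} → run B
t=27: ready={B,C,E,G} → run B
t=28: ready={C,E,G} → run E
t=29: ready={C,E,G} → run E
t=30: ready={C,E,G} → run E
t=31: ready={C,G} → run C
t=32: ready={C,G} → run C
t=33: ready={C,G} → run C
t=34: ready={C,G} → run C
t=35: ready={C,G} → run C
t=36: ready={C,G} → run C
t=37: ready={G} → run G
t=38: ready={G} → run G
t=39: ready={G} → run G
t=40: (idle)
t=41: (idle)
t=42: (idle)
t=43: (idle)
t=44: (idle)
t=45: (idle)
t=46: (idle)
t=47: (idle)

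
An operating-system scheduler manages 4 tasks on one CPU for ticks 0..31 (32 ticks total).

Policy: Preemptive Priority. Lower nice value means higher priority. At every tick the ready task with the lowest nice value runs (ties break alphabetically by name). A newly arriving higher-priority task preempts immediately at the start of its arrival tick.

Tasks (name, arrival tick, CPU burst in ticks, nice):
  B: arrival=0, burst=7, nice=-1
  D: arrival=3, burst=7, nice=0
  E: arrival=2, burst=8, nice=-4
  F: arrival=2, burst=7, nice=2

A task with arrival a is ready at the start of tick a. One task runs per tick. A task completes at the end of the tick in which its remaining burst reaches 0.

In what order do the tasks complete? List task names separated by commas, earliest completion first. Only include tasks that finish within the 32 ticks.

completion order = E, B, D, F

t=0: ready={B} → run B
t=1: ready={B} → run B
t=2: ready={B,E,F} → run E
t=3: ready={B,D,E,F} → run E
t=4: ready={B,D,E,F} → run E
t=5: ready={B,D,E,F} → run E
t=6: ready={B,D,E,F} → run E
t=7: ready={B,D,E,F} → run E
t=8: ready={B,D,E,F} → run E
t=9: ready={B,D,E,F} → run E
t=10: ready={B,D,F} → run B
t=11: ready={B,D,F} → run B
t=12: ready={B,D,F} → run B
t=13: ready={B,D,F} → run B
t=14: ready={B,D,F} → run B
t=15: ready={D,F} → run D
t=16: ready={D,F} → run D
t=17: ready={D,F} → run D
t=18: ready={D,F} → run D
t=19: ready={D,F} → run D
t=20: ready={D,F} → run D
t=21: ready={D,F} → run D
t=22: ready={F} → run F
t=23: ready={F} → run F
t=24: ready={F} → run F
t=25: ready={F} → run F
t=26: ready={F} → run F
t=27: ready={F} → run F
t=28: ready={F} → run F
t=29: (idle)
t=30: (idle)
t=31: (idle)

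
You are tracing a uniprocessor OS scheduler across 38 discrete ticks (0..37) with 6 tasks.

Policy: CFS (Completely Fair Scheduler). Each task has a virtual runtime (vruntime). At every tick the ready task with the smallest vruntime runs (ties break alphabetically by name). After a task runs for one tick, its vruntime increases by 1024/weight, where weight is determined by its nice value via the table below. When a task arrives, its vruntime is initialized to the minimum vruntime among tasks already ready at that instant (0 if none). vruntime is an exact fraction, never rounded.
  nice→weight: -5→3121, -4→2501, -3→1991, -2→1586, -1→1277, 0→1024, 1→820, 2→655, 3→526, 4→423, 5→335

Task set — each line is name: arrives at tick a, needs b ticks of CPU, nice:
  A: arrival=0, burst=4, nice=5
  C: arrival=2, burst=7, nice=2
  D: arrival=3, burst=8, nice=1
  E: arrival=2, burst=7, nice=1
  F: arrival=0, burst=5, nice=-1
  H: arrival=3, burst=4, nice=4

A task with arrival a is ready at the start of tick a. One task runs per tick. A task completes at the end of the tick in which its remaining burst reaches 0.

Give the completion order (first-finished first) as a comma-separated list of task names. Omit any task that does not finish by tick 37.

t=0: vr[A=0 F=0] → run A
t=1: vr[A=1024/335 F=0] → run F
t=2: vr[A=1024/335 C=1024/1277 E=1024/1277 F=1024/1277] → run C
t=3: vr[A=1024/335 C=1978368/836435 D=1024/1277 E=1024/1277 F=1024/1277 H=1024/1277] → run D
t=4: vr[A=1024/335 C=1978368/836435 D=536832/261785 E=1024/1277 F=1024/1277 H=1024/1277] → run E
t=5: vr[A=1024/335 C=1978368/836435 D=536832/261785 E=536832/261785 F=1024/1277 H=1024/1277] → run F
t=6: vr[A=1024/335 C=1978368/836435 D=536832/261785 E=536832/261785 F=2048/1277 H=1024/1277] → run H
t=7: vr[A=1024/335 C=1978368/836435 D=536832/261785 E=536832/261785 F=2048/1277 H=1740800/540171] → run F
t=8: vr[A=1024/335 C=1978368/836435 D=536832/261785 E=536832/261785 F=3072/1277 H=1740800/540171] → run D
t=9: vr[A=1024/335 C=1978368/836435 D=863744/261785 E=536832/261785 F=3072/1277 H=1740800/540171] → run E
t=10: vr[A=1024/335 C=1978368/836435 D=863744/261785 E=863744/261785 F=3072/1277 H=1740800/540171] → run C
t=11: vr[A=1024/335 C=3286016/836435 D=863744/261785 E=863744/261785 F=3072/1277 H=1740800/540171] → run F
t=12: vr[A=1024/335 C=3286016/836435 D=863744/261785 E=863744/261785 F=4096/1277 H=1740800/540171] → run A
t=13: vr[A=2048/335 C=3286016/836435 D=863744/261785 E=863744/261785 F=4096/1277 H=1740800/540171] → run F
t=14: vr[A=2048/335 C=3286016/836435 D=863744/261785 E=863744/261785 H=1740800/540171] → run H
t=15: vr[A=2048/335 C=3286016/836435 D=863744/261785 E=863744/261785 H=3048448/540171] → run D
t=16: vr[A=2048/335 C=3286016/836435 D=1190656/261785 E=863744/261785 H=3048448/540171] → run E
t=17: vr[A=2048/335 C=3286016/836435 D=1190656/261785 E=1190656/261785 H=3048448/540171] → run C
t=18: vr[A=2048/335 C=4593664/836435 D=1190656/261785 E=1190656/261785 H=3048448/540171] → run D
t=19: vr[A=2048/335 C=4593664/836435 D=1517568/261785 E=1190656/261785 H=3048448/540171] → run E
t=20: vr[A=2048/335 C=4593664/836435 D=1517568/261785 E=1517568/261785 H=3048448/540171] → run C
t=21: vr[A=2048/335 C=5901312/836435 D=1517568/261785 E=1517568/261785 H=3048448/540171] → run H
t=22: vr[A=2048/335 C=5901312/836435 D=1517568/261785 E=1517568/261785 H=1452032/180057] → run D
t=23: vr[A=2048/335 C=5901312/836435 D=368896/52357 E=1517568/261785 H=1452032/180057] → run E
t=24: vr[A=2048/335 C=5901312/836435 D=368896/52357 E=368896/52357 H=1452032/180057] → run A
t=25: vr[A=3072/335 C=5901312/836435 D=368896/52357 E=368896/52357 H=1452032/180057] → run D
t=26: vr[A=3072/335 C=5901312/836435 D=2171392/261785 E=368896/52357 H=1452032/180057] → run E
t=27: vr[A=3072/335 C=5901312/836435 D=2171392/261785 E=2171392/261785 H=1452032/180057] → run C
t=28: vr[A=3072/335 C=1441792/167287 D=2171392/261785 E=2171392/261785 H=1452032/180057] → run H
t=29: vr[A=3072/335 C=1441792/167287 D=2171392/261785 E=2171392/261785] → run D
t=30: vr[A=3072/335 C=1441792/167287 D=2498304/261785 E=2171392/261785] → run E
t=31: vr[A=3072/335 C=1441792/167287 D=2498304/261785] → run C
t=32: vr[A=3072/335 C=8516608/836435 D=2498304/261785] → run A
t=33: vr[C=8516608/836435 D=2498304/261785] → run D
t=34: vr[C=8516608/836435] → run C
t=35: (idle)
t=36: (idle)
t=37: (idle)

completion order = F, H, E, A, D, C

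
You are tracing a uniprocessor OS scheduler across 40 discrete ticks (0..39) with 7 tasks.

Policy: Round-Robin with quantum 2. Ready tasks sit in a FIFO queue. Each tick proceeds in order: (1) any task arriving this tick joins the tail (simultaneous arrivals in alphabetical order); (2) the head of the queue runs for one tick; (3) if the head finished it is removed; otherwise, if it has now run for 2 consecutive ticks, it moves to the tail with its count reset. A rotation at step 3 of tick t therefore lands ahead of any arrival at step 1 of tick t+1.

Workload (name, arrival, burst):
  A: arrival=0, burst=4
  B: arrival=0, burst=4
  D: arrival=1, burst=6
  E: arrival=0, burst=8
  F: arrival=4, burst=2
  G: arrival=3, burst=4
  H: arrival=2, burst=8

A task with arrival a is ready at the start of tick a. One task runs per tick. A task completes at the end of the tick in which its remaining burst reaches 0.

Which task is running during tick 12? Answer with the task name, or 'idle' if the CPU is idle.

t=0: queue=[A,B,E] q_used=0 → run A
t=1: queue=[A,B,E,D] q_used=1 → run A
t=2: queue=[B,E,D,A,H] q_used=0 → run B
t=3: queue=[B,E,D,A,H,G] q_used=1 → run B
t=4: queue=[E,D,A,H,G,B,F] q_used=0 → run E
t=5: queue=[E,D,A,H,G,B,F] q_used=1 → run E
t=6: queue=[D,A,H,G,B,F,E] q_used=0 → run D
t=7: queue=[D,A,H,G,B,F,E] q_used=1 → run D
t=8: queue=[A,H,G,B,F,E,D] q_used=0 → run A
t=9: queue=[A,H,G,B,F,E,D] q_used=1 → run A
t=10: queue=[H,G,B,F,E,D] q_used=0 → run H
t=11: queue=[H,G,B,F,E,D] q_used=1 → run H
t=12: queue=[G,B,F,E,D,H] q_used=0 → run G
t=13: queue=[G,B,F,E,D,H] q_used=1 → run G
t=14: queue=[B,F,E,D,H,G] q_used=0 → run B
t=15: queue=[B,F,E,D,H,G] q_used=1 → run B
t=16: queue=[F,E,D,H,G] q_used=0 → run F
t=17: queue=[F,E,D,H,G] q_used=1 → run F
t=18: queue=[E,D,H,G] q_used=0 → run E
t=19: queue=[E,D,H,G] q_used=1 → run E
t=20: queue=[D,H,G,E] q_used=0 → run D
t=21: queue=[D,H,G,E] q_used=1 → run D
t=22: queue=[H,G,E,D] q_used=0 → run H
t=23: queue=[H,G,E,D] q_used=1 → run H
t=24: queue=[G,E,D,H] q_used=0 → run G
t=25: queue=[G,E,D,H] q_used=1 → run G
t=26: queue=[E,D,H] q_used=0 → run E
t=27: queue=[E,D,H] q_used=1 → run E
t=28: queue=[D,H,E] q_used=0 → run D
t=29: queue=[D,H,E] q_used=1 → run D
t=30: queue=[H,E] q_used=0 → run H
t=31: queue=[H,E] q_used=1 → run H
t=32: queue=[E,H] q_used=0 → run E
t=33: queue=[E,H] q_used=1 → run E
t=34: queue=[H] q_used=0 → run H
t=35: queue=[H] q_used=1 → run H
t=36: (idle)
t=37: (idle)
t=38: (idle)
t=39: (idle)

running at tick 12 = G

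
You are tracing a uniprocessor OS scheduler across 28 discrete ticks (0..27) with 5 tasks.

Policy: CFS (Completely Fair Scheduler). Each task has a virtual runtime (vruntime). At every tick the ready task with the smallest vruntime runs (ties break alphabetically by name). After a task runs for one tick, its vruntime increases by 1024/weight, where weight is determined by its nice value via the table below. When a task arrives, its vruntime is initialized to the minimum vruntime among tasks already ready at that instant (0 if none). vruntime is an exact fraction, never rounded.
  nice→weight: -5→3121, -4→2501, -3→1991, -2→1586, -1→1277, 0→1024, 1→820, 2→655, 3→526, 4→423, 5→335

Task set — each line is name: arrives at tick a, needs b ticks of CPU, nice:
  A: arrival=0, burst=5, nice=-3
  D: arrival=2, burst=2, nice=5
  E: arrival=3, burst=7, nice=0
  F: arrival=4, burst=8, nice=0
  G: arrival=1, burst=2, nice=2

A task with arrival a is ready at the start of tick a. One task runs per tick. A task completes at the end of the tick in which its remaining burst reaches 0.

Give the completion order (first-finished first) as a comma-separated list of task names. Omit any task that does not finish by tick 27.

t=0: vr[A=0] → run A
t=1: vr[A=1024/1991 G=1024/1991] → run A
t=2: vr[A=2048/1991 D=1024/1991 G=1024/1991] → run D
t=3: vr[A=2048/1991 D=2381824/666985 E=1024/1991 G=1024/1991] → run E
t=4: vr[A=2048/1991 D=2381824/666985 E=3015/1991 F=1024/1991 G=1024/1991] → run F
t=5: vr[A=2048/1991 D=2381824/666985 E=3015/1991 F=3015/1991 G=1024/1991] → run G
t=6: vr[A=2048/1991 D=2381824/666985 E=3015/1991 F=3015/1991 G=2709504/1304105] → run A
t=7: vr[A=3072/1991 D=2381824/666985 E=3015/1991 F=3015/1991 G=2709504/1304105] → run E
t=8: vr[A=3072/1991 D=2381824/666985 E=5006/1991 F=3015/1991 G=2709504/1304105] → run F
t=9: vr[A=3072/1991 D=2381824/666985 E=5006/1991 F=5006/1991 G=2709504/1304105] → run A
t=10: vr[A=4096/1991 D=2381824/666985 E=5006/1991 F=5006/1991 G=2709504/1304105] → run A
t=11: vr[D=2381824/666985 E=5006/1991 F=5006/1991 G=2709504/1304105] → run G
t=12: vr[D=2381824/666985 E=5006/1991 F=5006/1991] → run E
t=13: vr[D=2381824/666985 E=6997/1991 F=5006/1991] → run F
t=14: vr[D=2381824/666985 E=6997/1991 F=6997/1991] → run E
t=15: vr[D=2381824/666985 E=8988/1991 F=6997/1991] → run F
t=16: vr[D=2381824/666985 E=8988/1991 F=8988/1991] → run D
t=17: vr[E=8988/1991 F=8988/1991] → run E
t=18: vr[E=10979/1991 F=8988/1991] → run F
t=19: vr[E=10979/1991 F=10979/1991] → run E
t=20: vr[E=12970/1991 F=10979/1991] → run F
t=21: vr[E=12970/1991 F=12970/1991] → run E
t=22: vr[F=12970/1991] → run F
t=23: vr[F=14961/1991] → run F
t=24: (idle)
t=25: (idle)
t=26: (idle)
t=27: (idle)

completion order = A, G, D, E, F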